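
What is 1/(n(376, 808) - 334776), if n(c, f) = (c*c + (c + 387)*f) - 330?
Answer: 1/422774 ≈ 2.3653e-6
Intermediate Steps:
n(c, f) = -330 + c² + f*(387 + c) (n(c, f) = (c² + (387 + c)*f) - 330 = (c² + f*(387 + c)) - 330 = -330 + c² + f*(387 + c))
1/(n(376, 808) - 334776) = 1/((-330 + 376² + 387*808 + 376*808) - 334776) = 1/((-330 + 141376 + 312696 + 303808) - 334776) = 1/(757550 - 334776) = 1/422774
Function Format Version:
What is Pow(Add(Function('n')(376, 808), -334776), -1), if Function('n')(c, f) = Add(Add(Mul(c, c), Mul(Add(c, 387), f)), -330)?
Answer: Rational(1, 422774) ≈ 2.3653e-6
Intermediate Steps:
Function('n')(c, f) = Add(-330, Pow(c, 2), Mul(f, Add(387, c))) (Function('n')(c, f) = Add(Add(Pow(c, 2), Mul(Add(387, c), f)), -330) = Add(Add(Pow(c, 2), Mul(f, Add(387, c))), -330) = Add(-330, Pow(c, 2), Mul(f, Add(387, c))))
Pow(Add(Function('n')(376, 808), -334776), -1) = Pow(Add(Add(-330, Pow(376, 2), Mul(387, 808), Mul(376, 808)), -334776), -1) = Pow(Add(Add(-330, 141376, 312696, 303808), -334776), -1) = Pow(Add(757550, -334776), -1) = Pow(422774, -1) = Rational(1, 422774)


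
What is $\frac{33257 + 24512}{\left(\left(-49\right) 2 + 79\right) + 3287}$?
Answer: $\frac{57769}{3268} \approx 17.677$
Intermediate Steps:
$\frac{33257 + 24512}{\left(\left(-49\right) 2 + 79\right) + 3287} = \frac{57769}{\left(-98 + 79\right) + 3287} = \frac{57769}{-19 + 3287} = \frac{57769}{3268}$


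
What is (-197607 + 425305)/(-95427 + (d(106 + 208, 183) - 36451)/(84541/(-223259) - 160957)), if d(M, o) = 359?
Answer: -1022796173840499/428647336103710 ≈ -2.3861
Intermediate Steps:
(-197607 + 425305)/(-95427 + (d(106 + 208, 183) - 36451)/(84541/(-223259) - 160957)) = (-197607 + 425305)/(-95427 + (359 - 36451)/(84541/(-223259) - 160957)) = 227698/(-95427 - 36092/(84541*(-1/223259) - 160957)) = 227698/(-95427 - 36092/(-84541/223259 - 160957)) = 227698/(-95427 - 36092/(-35935183404/223259)) = 227698/(-95427 - 36092*(-223259/35935183404)) = 227698/(-95427 + 2014465957/8983795851) = 227698/(-857294672207420/8983795851) = 227698*(-8983795851/857294672207420) = -1022796173840499/428647336103710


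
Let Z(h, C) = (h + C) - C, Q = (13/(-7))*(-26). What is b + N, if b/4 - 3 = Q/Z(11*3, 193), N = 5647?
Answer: 1308581/231 ≈ 5664.9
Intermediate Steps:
Q = 338/7 (Q = -⅐*13*(-26) = -13/7*(-26) = 338/7 ≈ 48.286)
Z(h, C) = h (Z(h, C) = (C + h) - C = h)
b = 4124/231 (b = 12 + 4*(338/(7*((11*3)))) = 12 + 4*((338/7)/33) = 12 + 4*((338/7)*(1/33)) = 12 + 4*(338/231) = 12 + 1352/231 = 4124/231 ≈ 17.853)
b + N = 4124/231 + 5647 = 1308581/231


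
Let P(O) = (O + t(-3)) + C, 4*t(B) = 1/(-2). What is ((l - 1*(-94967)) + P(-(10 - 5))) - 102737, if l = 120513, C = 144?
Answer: 903055/8 ≈ 1.1288e+5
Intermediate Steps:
t(B) = -⅛ (t(B) = (¼)/(-2) = (¼)*(-½) = -⅛)
P(O) = 1151/8 + O (P(O) = (O - ⅛) + 144 = (-⅛ + O) + 144 = 1151/8 + O)
((l - 1*(-94967)) + P(-(10 - 5))) - 102737 = ((120513 - 1*(-94967)) + (1151/8 - (10 - 5))) - 102737 = ((120513 + 94967) + (1151/8 - 1*5)) - 102737 = (215480 + (1151/8 - 5)) - 102737 = (215480 + 1111/8) - 102737 = 1724951/8 - 102737 = 903055/8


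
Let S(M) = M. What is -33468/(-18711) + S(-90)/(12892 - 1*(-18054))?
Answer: 172336123/96505101 ≈ 1.7858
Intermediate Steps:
-33468/(-18711) + S(-90)/(12892 - 1*(-18054)) = -33468/(-18711) - 90/(12892 - 1*(-18054)) = -33468*(-1/18711) - 90/(12892 + 18054) = 11156/6237 - 90/30946 = 11156/6237 - 90*1/30946 = 11156/6237 - 45/15473 = 172336123/96505101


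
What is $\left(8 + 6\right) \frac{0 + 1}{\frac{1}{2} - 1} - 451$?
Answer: $-479$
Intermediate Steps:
$\left(8 + 6\right) \frac{0 + 1}{\frac{1}{2} - 1} - 451 = 14 \cdot 1 \frac{1}{\frac{1}{2} - 1} - 451 = 14 \cdot 1 \frac{1}{- \frac{1}{2}} - 451 = 14 \cdot 1 \left(-2\right) - 451 = 14 \left(-2\right) - 451 = -28 - 451 = -479$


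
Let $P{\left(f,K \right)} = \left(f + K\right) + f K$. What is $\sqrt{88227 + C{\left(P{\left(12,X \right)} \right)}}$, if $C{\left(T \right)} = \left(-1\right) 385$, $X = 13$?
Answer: $\sqrt{87842} \approx 296.38$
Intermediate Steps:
$P{\left(f,K \right)} = K + f + K f$ ($P{\left(f,K \right)} = \left(K + f\right) + K f = K + f + K f$)
$C{\left(T \right)} = -385$
$\sqrt{88227 + C{\left(P{\left(12,X \right)} \right)}} = \sqrt{88227 - 385} = \sqrt{87842}$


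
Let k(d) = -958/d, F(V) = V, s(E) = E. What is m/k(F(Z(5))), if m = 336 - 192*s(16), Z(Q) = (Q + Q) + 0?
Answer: 13680/479 ≈ 28.560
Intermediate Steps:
Z(Q) = 2*Q (Z(Q) = 2*Q + 0 = 2*Q)
m = -2736 (m = 336 - 192*16 = 336 - 3072 = -2736)
m/k(F(Z(5))) = -2736/((-958/(2*5))) = -2736/((-958/10)) = -2736/((-958*⅒)) = -2736/(-479/5) = -2736*(-5/479) = 13680/479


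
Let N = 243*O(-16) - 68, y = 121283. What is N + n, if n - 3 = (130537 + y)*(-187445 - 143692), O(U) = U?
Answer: -83386923293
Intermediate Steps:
n = -83386919337 (n = 3 + (130537 + 121283)*(-187445 - 143692) = 3 + 251820*(-331137) = 3 - 83386919340 = -83386919337)
N = -3956 (N = 243*(-16) - 68 = -3888 - 68 = -3956)
N + n = -3956 - 83386919337 = -83386923293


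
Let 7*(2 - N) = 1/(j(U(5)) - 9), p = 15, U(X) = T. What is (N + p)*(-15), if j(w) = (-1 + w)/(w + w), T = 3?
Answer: -46455/182 ≈ -255.25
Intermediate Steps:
U(X) = 3
j(w) = (-1 + w)/(2*w) (j(w) = (-1 + w)/((2*w)) = (-1 + w)*(1/(2*w)) = (-1 + w)/(2*w))
N = 367/182 (N = 2 - 1/(7*((1/2)*(-1 + 3)/3 - 9)) = 2 - 1/(7*((1/2)*(1/3)*2 - 9)) = 2 - 1/(7*(1/3 - 9)) = 2 - 1/(7*(-26/3)) = 2 - 1/7*(-3/26) = 2 + 3/182 = 367/182 ≈ 2.0165)
(N + p)*(-15) = (367/182 + 15)*(-15) = (3097/182)*(-15) = -46455/182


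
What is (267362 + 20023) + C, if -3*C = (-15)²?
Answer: 287310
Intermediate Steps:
C = -75 (C = -⅓*(-15)² = -⅓*225 = -75)
(267362 + 20023) + C = (267362 + 20023) - 75 = 287385 - 75 = 287310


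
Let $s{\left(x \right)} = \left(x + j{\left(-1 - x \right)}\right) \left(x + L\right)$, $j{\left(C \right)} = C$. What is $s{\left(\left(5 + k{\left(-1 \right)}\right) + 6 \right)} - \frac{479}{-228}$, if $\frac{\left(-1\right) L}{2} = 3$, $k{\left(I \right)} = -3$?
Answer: $\frac{23}{228} \approx 0.10088$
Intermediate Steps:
$L = -6$ ($L = \left(-2\right) 3 = -6$)
$s{\left(x \right)} = 6 - x$ ($s{\left(x \right)} = \left(x - \left(1 + x\right)\right) \left(x - 6\right) = - (-6 + x) = 6 - x$)
$s{\left(\left(5 + k{\left(-1 \right)}\right) + 6 \right)} - \frac{479}{-228} = \left(6 - \left(\left(5 - 3\right) + 6\right)\right) - \frac{479}{-228} = \left(6 - \left(2 + 6\right)\right) - - \frac{479}{228} = \left(6 - 8\right) + \frac{479}{228} = -2 + \frac{479}{228} = \frac{23}{228}$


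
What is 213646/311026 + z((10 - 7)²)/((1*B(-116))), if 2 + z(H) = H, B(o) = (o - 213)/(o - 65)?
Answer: 33168534/7309111 ≈ 4.5380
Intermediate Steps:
B(o) = (-213 + o)/(-65 + o)
z(H) = -2 + H
213646/311026 + z((10 - 7)²)/((1*B(-116))) = 213646/311026 + (-2 + (10 - 7)²)/((1*((-213 - 116)/(-65 - 116)))) = 213646*(1/311026) + (-2 + 3²)/((1*(-329/(-181)))) = 106823/155513 + (-2 + 9)/((1*(-1/181*(-329)))) = 106823/155513 + 7/((1*(329/181))) = 106823/155513 + 7/(329/181) = 106823/155513 + 7*(181/329) = 106823/155513 + 181/47 = 33168534/7309111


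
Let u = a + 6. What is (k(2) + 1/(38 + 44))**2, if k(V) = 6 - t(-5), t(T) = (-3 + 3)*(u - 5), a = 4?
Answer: 243049/6724 ≈ 36.146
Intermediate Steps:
u = 10 (u = 4 + 6 = 10)
t(T) = 0 (t(T) = (-3 + 3)*(10 - 5) = 0*5 = 0)
k(V) = 6 (k(V) = 6 - 1*0 = 6 + 0 = 6)
(k(2) + 1/(38 + 44))**2 = (6 + 1/(38 + 44))**2 = (6 + 1/82)**2 = (493/82)**2 = 243049/6724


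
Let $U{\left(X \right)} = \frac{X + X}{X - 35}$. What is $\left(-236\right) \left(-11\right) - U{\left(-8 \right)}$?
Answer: $\frac{111612}{43} \approx 2595.6$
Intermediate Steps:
$U{\left(X \right)} = \frac{2 X}{-35 + X}$ ($U{\left(X \right)} = \frac{2 X}{X - 35} = \frac{2 X}{-35 + X}$)
$\left(-236\right) \left(-11\right) - U{\left(-8 \right)} = \left(-236\right) \left(-11\right) - 2 \left(-8\right) \frac{1}{-35 - 8} = 2596 - 2 \left(-8\right) \frac{1}{-43} = 2596 - 2 \left(-8\right) \left(- \frac{1}{43}\right) = 2596 - \frac{16}{43} = \frac{111612}{43}$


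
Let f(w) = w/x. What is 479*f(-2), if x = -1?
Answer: 958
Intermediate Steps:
f(w) = -w (f(w) = w/(-1) = w*(-1) = -w)
479*f(-2) = 479*(-1*(-2)) = 479*2 = 958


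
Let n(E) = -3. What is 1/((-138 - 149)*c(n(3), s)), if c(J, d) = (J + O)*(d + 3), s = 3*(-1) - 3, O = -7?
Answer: -1/8610 ≈ -0.00011614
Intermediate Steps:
s = -6 (s = -3 - 3 = -6)
c(J, d) = (-7 + J)*(3 + d) (c(J, d) = (J - 7)*(d + 3) = (-7 + J)*(3 + d))
1/((-138 - 149)*c(n(3), s)) = 1/((-138 - 149)*(-21 - 7*(-6) + 3*(-3) - 3*(-6))) = 1/(-287*(-21 + 42 - 9 + 18)) = 1/(-287*30) = 1/(-8610) = -1/8610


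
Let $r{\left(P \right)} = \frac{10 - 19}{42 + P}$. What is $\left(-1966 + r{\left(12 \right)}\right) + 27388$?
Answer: $\frac{152531}{6} \approx 25422.0$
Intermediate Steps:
$r{\left(P \right)} = - \frac{9}{42 + P}$
$\left(-1966 + r{\left(12 \right)}\right) + 27388 = \left(-1966 - \frac{9}{42 + 12}\right) + 27388 = \left(-1966 - \frac{9}{54}\right) + 27388 = \left(-1966 - \frac{1}{6}\right) + 27388 = - \frac{11797}{6} + 27388 = \frac{152531}{6}$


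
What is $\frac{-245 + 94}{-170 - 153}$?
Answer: $\frac{151}{323} \approx 0.46749$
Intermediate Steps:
$\frac{-245 + 94}{-170 - 153} = - \frac{151}{-170 - 153} = - \frac{151}{-323} = \left(-151\right) \left(- \frac{1}{323}\right) = \frac{151}{323}$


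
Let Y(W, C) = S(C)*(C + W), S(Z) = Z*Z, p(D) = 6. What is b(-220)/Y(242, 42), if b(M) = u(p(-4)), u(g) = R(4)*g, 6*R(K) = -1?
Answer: -1/500976 ≈ -1.9961e-6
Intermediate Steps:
R(K) = -⅙ (R(K) = (⅙)*(-1) = -⅙)
S(Z) = Z²
u(g) = -g/6
b(M) = -1 (b(M) = -⅙*6 = -1)
Y(W, C) = C²*(C + W)
b(-220)/Y(242, 42) = -1/(42²*(42 + 242)) = -1/(1764*284) = -1/500976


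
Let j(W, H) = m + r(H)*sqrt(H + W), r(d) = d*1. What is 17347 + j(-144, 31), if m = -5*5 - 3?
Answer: 17319 + 31*I*sqrt(113) ≈ 17319.0 + 329.53*I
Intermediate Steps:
r(d) = d
m = -28 (m = -25 - 3 = -28)
j(W, H) = -28 + H*sqrt(H + W)
17347 + j(-144, 31) = 17347 + (-28 + 31*sqrt(31 - 144)) = 17347 + (-28 + 31*sqrt(-113)) = 17347 + (-28 + 31*(I*sqrt(113))) = 17347 + (-28 + 31*I*sqrt(113)) = 17319 + 31*I*sqrt(113)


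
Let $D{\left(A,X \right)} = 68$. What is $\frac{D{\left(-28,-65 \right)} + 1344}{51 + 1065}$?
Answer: $\frac{353}{279} \approx 1.2652$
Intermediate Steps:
$\frac{D{\left(-28,-65 \right)} + 1344}{51 + 1065} = \frac{68 + 1344}{51 + 1065} = \frac{1412}{1116} = 1412 \cdot \frac{1}{1116} = \frac{353}{279}$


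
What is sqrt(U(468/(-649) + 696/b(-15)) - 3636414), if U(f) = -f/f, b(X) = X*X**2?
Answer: I*sqrt(3636415) ≈ 1906.9*I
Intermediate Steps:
b(X) = X**3
U(f) = -1 (U(f) = -1*1 = -1)
sqrt(U(468/(-649) + 696/b(-15)) - 3636414) = sqrt(-1 - 3636414) = sqrt(-3636415) = I*sqrt(3636415)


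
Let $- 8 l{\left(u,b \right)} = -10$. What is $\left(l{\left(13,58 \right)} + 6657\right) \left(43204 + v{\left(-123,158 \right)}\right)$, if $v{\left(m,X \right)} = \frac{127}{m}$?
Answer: $\frac{141526829845}{492} \approx 2.8766 \cdot 10^{8}$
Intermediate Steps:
$l{\left(u,b \right)} = \frac{5}{4}$ ($l{\left(u,b \right)} = \left(- \frac{1}{8}\right) \left(-10\right) = \frac{5}{4}$)
$\left(l{\left(13,58 \right)} + 6657\right) \left(43204 + v{\left(-123,158 \right)}\right) = \left(\frac{5}{4} + 6657\right) \left(43204 + \frac{127}{-123}\right) = \frac{26633 \left(43204 + 127 \left(- \frac{1}{123}\right)\right)}{4} = \frac{26633 \left(43204 - \frac{127}{123}\right)}{4} = \frac{26633}{4} \cdot \frac{5313965}{123} = \frac{141526829845}{492}$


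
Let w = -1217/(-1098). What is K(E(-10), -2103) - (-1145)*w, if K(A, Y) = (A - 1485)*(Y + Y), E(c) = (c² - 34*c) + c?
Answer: 4873581805/1098 ≈ 4.4386e+6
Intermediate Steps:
w = 1217/1098 (w = -1217*(-1/1098) = 1217/1098 ≈ 1.1084)
E(c) = c² - 33*c
K(A, Y) = 2*Y*(-1485 + A) (K(A, Y) = (-1485 + A)*(2*Y) = 2*Y*(-1485 + A))
K(E(-10), -2103) - (-1145)*w = 2*(-2103)*(-1485 - 10*(-33 - 10)) - (-1145)*1217/1098 = 2*(-2103)*(-1485 - 10*(-43)) - 1*(-1393465/1098) = 2*(-2103)*(-1485 + 430) + 1393465/1098 = 2*(-2103)*(-1055) + 1393465/1098 = 4437330 + 1393465/1098 = 4873581805/1098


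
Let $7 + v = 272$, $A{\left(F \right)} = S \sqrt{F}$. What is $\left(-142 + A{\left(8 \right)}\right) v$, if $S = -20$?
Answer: $-37630 - 10600 \sqrt{2} \approx -52621.0$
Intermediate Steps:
$A{\left(F \right)} = - 20 \sqrt{F}$
$v = 265$ ($v = -7 + 272 = 265$)
$\left(-142 + A{\left(8 \right)}\right) v = \left(-142 - 20 \sqrt{8}\right) 265 = \left(-142 - 20 \cdot 2 \sqrt{2}\right) 265 = \left(-142 - 40 \sqrt{2}\right) 265 = -37630 - 10600 \sqrt{2}$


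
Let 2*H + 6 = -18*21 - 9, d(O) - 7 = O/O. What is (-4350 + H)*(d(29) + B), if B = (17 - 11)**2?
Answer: -200046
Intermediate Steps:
d(O) = 8 (d(O) = 7 + O/O = 7 + 1 = 8)
B = 36 (B = 6**2 = 36)
H = -393/2 (H = -3 + (-18*21 - 9)/2 = -3 + (-378 - 9)/2 = -3 + (1/2)*(-387) = -3 - 387/2 = -393/2 ≈ -196.50)
(-4350 + H)*(d(29) + B) = (-4350 - 393/2)*(8 + 36) = -9093/2*44 = -200046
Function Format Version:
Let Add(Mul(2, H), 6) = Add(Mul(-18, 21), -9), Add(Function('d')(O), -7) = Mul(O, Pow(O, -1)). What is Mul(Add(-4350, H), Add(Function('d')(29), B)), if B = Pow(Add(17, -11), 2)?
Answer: -200046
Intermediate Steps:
Function('d')(O) = 8 (Function('d')(O) = Add(7, Mul(O, Pow(O, -1))) = Add(7, 1) = 8)
B = 36 (B = Pow(6, 2) = 36)
H = Rational(-393, 2) (H = Add(-3, Mul(Rational(1, 2), Add(Mul(-18, 21), -9))) = Add(-3, Mul(Rational(1, 2), Add(-378, -9))) = Add(-3, Mul(Rational(1, 2), -387)) = Add(-3, Rational(-387, 2)) = Rational(-393, 2) ≈ -196.50)
Mul(Add(-4350, H), Add(Function('d')(29), B)) = Mul(Add(-4350, Rational(-393, 2)), Add(8, 36)) = Mul(Rational(-9093, 2), 44) = -200046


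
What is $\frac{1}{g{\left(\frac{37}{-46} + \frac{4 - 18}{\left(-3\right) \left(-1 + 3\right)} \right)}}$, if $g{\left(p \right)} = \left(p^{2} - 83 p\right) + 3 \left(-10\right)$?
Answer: $- \frac{19044}{2943593} \approx -0.0064696$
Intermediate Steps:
$g{\left(p \right)} = -30 + p^{2} - 83 p$ ($g{\left(p \right)} = \left(p^{2} - 83 p\right) - 30 = -30 + p^{2} - 83 p$)
$\frac{1}{g{\left(\frac{37}{-46} + \frac{4 - 18}{\left(-3\right) \left(-1 + 3\right)} \right)}} = \frac{1}{-30 + \left(\frac{37}{-46} + \frac{4 - 18}{\left(-3\right) \left(-1 + 3\right)}\right)^{2} - 83 \left(\frac{37}{-46} + \frac{4 - 18}{\left(-3\right) \left(-1 + 3\right)}\right)} = \frac{1}{-30 + \left(37 \left(- \frac{1}{46}\right) + \frac{4 - 18}{\left(-3\right) 2}\right)^{2} - 83 \left(37 \left(- \frac{1}{46}\right) + \frac{4 - 18}{\left(-3\right) 2}\right)} = \frac{1}{-30 + \left(- \frac{37}{46} - \frac{14}{-6}\right)^{2} - 83 \left(- \frac{37}{46} - \frac{14}{-6}\right)} = \frac{1}{-30 + \left(- \frac{37}{46} - - \frac{7}{3}\right)^{2} - 83 \left(- \frac{37}{46} - - \frac{7}{3}\right)} = \frac{1}{-30 + \left(- \frac{37}{46} + \frac{7}{3}\right)^{2} - 83 \left(- \frac{37}{46} + \frac{7}{3}\right)} = \frac{1}{-30 + \left(\frac{211}{138}\right)^{2} - \frac{17513}{138}} = \frac{1}{-30 + \frac{44521}{19044} - \frac{17513}{138}} = \frac{1}{- \frac{2943593}{19044}} = - \frac{19044}{2943593}$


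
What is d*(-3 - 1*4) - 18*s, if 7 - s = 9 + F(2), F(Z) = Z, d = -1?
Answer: 79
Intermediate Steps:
s = -4 (s = 7 - (9 + 2) = 7 - 1*11 = 7 - 11 = -4)
d*(-3 - 1*4) - 18*s = -(-3 - 1*4) - 18*(-4) = -(-3 - 4) + 72 = -1*(-7) + 72 = 7 + 72 = 79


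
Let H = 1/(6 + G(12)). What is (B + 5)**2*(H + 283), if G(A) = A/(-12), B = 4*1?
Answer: 114696/5 ≈ 22939.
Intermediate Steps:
B = 4
G(A) = -A/12 (G(A) = A*(-1/12) = -A/12)
H = 1/5 (H = 1/(6 - 1/12*12) = 1/(6 - 1) = 1/5 ≈ 0.20000)
(B + 5)**2*(H + 283) = (4 + 5)**2*(1/5 + 283) = 9**2*(1416/5) = 81*(1416/5) = 114696/5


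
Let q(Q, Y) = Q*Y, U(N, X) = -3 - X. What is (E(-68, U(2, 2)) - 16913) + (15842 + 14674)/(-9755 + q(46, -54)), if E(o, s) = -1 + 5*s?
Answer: -207346937/12239 ≈ -16942.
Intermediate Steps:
(E(-68, U(2, 2)) - 16913) + (15842 + 14674)/(-9755 + q(46, -54)) = ((-1 + 5*(-3 - 1*2)) - 16913) + (15842 + 14674)/(-9755 + 46*(-54)) = ((-1 + 5*(-3 - 2)) - 16913) + 30516/(-9755 - 2484) = ((-1 + 5*(-5)) - 16913) + 30516/(-12239) = ((-1 - 25) - 16913) + 30516*(-1/12239) = (-26 - 16913) - 30516/12239 = -16939 - 30516/12239 = -207346937/12239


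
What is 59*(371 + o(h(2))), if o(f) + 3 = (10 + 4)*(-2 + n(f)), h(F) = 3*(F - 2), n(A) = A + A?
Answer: 20060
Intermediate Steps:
n(A) = 2*A
h(F) = -6 + 3*F (h(F) = 3*(-2 + F) = -6 + 3*F)
o(f) = -31 + 28*f (o(f) = -3 + (10 + 4)*(-2 + 2*f) = -3 + 14*(-2 + 2*f) = -3 + (-28 + 28*f) = -31 + 28*f)
59*(371 + o(h(2))) = 59*(371 + (-31 + 28*(-6 + 3*2))) = 59*(371 + (-31 + 28*(-6 + 6))) = 59*(371 + (-31 + 28*0)) = 59*(371 + (-31 + 0)) = 59*(371 - 31) = 59*340 = 20060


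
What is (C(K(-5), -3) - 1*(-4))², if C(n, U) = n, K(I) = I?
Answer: 1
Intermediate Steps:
(C(K(-5), -3) - 1*(-4))² = (-5 - 1*(-4))² = (-5 + 4)² = (-1)² = 1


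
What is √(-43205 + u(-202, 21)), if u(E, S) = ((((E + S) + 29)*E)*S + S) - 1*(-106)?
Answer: √601706 ≈ 775.70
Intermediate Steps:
u(E, S) = 106 + S + E*S*(29 + E + S) (u(E, S) = (((29 + E + S)*E)*S + S) + 106 = ((E*(29 + E + S))*S + S) + 106 = (E*S*(29 + E + S) + S) + 106 = (S + E*S*(29 + E + S)) + 106 = 106 + S + E*S*(29 + E + S))
√(-43205 + u(-202, 21)) = √(-43205 + (106 + 21 - 202*21² + 21*(-202)² + 29*(-202)*21)) = √(-43205 + (106 + 21 - 202*441 + 21*40804 - 123018)) = √(-43205 + (106 + 21 - 89082 + 856884 - 123018)) = √(-43205 + 644911) = √601706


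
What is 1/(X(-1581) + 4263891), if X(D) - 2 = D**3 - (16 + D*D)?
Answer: -1/3950041625 ≈ -2.5316e-10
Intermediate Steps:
X(D) = -14 + D**3 - D**2 (X(D) = 2 + (D**3 - (16 + D*D)) = 2 + (D**3 - (16 + D**2)) = 2 + (D**3 + (-16 - D**2)) = 2 + (-16 + D**3 - D**2) = -14 + D**3 - D**2)
1/(X(-1581) + 4263891) = 1/((-14 + (-1581)**3 - 1*(-1581)**2) + 4263891) = 1/((-14 - 3951805941 - 1*2499561) + 4263891) = 1/((-14 - 3951805941 - 2499561) + 4263891) = 1/(-3954305516 + 4263891) = 1/(-3950041625) = -1/3950041625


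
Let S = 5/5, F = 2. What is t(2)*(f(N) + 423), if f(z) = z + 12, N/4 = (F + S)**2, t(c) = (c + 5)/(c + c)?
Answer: 3297/4 ≈ 824.25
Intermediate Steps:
t(c) = (5 + c)/(2*c) (t(c) = (5 + c)/((2*c)) = (5 + c)*(1/(2*c)) = (5 + c)/(2*c))
S = 1 (S = 5*(1/5) = 1)
N = 36 (N = 4*(2 + 1)**2 = 4*3**2 = 4*9 = 36)
f(z) = 12 + z
t(2)*(f(N) + 423) = ((1/2)*(5 + 2)/2)*((12 + 36) + 423) = ((1/2)*(1/2)*7)*(48 + 423) = (7/4)*471 = 3297/4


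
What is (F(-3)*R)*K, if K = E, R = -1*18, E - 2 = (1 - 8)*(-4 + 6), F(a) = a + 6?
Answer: 648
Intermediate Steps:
F(a) = 6 + a
E = -12 (E = 2 + (1 - 8)*(-4 + 6) = 2 - 7*2 = 2 - 14 = -12)
R = -18
K = -12
(F(-3)*R)*K = ((6 - 3)*(-18))*(-12) = (3*(-18))*(-12) = -54*(-12) = 648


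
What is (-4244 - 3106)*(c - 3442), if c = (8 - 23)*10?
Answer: 26401200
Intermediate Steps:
c = -150 (c = -15*10 = -150)
(-4244 - 3106)*(c - 3442) = (-4244 - 3106)*(-150 - 3442) = -7350*(-3592) = 26401200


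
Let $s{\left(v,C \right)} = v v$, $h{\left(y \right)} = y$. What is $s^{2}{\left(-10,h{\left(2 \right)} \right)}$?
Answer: $10000$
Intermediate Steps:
$s{\left(v,C \right)} = v^{2}$
$s^{2}{\left(-10,h{\left(2 \right)} \right)} = \left(\left(-10\right)^{2}\right)^{2} = 100^{2} = 10000$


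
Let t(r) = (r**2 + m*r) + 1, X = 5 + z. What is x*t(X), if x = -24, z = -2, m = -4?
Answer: 48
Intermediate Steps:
X = 3 (X = 5 - 2 = 3)
t(r) = 1 + r**2 - 4*r (t(r) = (r**2 - 4*r) + 1 = 1 + r**2 - 4*r)
x*t(X) = -24*(1 + 3**2 - 4*3) = -24*(1 + 9 - 12) = -24*(-2) = 48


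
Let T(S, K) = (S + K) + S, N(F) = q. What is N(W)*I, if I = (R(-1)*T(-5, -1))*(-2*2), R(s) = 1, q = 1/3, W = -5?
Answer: 44/3 ≈ 14.667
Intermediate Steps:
q = 1/3 ≈ 0.33333
N(F) = 1/3
T(S, K) = K + 2*S (T(S, K) = (K + S) + S = K + 2*S)
I = 44 (I = (1*(-1 + 2*(-5)))*(-2*2) = (1*(-1 - 10))*(-4) = (1*(-11))*(-4) = -11*(-4) = 44)
N(W)*I = (1/3)*44 = 44/3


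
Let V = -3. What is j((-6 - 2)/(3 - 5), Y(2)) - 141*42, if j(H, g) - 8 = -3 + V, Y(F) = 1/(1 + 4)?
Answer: -5920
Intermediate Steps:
Y(F) = ⅕ (Y(F) = 1/5 = ⅕)
j(H, g) = 2 (j(H, g) = 8 + (-3 - 3) = 8 - 6 = 2)
j((-6 - 2)/(3 - 5), Y(2)) - 141*42 = 2 - 141*42 = 2 - 5922 = -5920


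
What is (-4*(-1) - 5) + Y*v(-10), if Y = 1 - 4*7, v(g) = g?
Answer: 269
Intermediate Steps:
Y = -27 (Y = 1 - 28 = -27)
(-4*(-1) - 5) + Y*v(-10) = (-4*(-1) - 5) - 27*(-10) = (4 - 5) + 270 = -1 + 270 = 269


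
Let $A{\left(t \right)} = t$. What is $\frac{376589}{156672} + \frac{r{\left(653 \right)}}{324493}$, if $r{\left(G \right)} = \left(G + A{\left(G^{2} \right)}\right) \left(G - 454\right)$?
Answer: $\frac{123275443757}{466412544} \approx 264.31$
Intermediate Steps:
$r{\left(G \right)} = \left(-454 + G\right) \left(G + G^{2}\right)$ ($r{\left(G \right)} = \left(G + G^{2}\right) \left(G - 454\right) = \left(G + G^{2}\right) \left(-454 + G\right) = \left(-454 + G\right) \left(G + G^{2}\right)$)
$\frac{376589}{156672} + \frac{r{\left(653 \right)}}{324493} = \frac{376589}{156672} + \frac{653 \left(-454 + 653^{2} - 295809\right)}{324493} = 376589 \cdot \frac{1}{156672} + 653 \left(-454 + 426409 - 295809\right) \frac{1}{324493} = \frac{376589}{156672} + 653 \cdot 130146 \cdot \frac{1}{324493} = \frac{376589}{156672} + 84985338 \cdot \frac{1}{324493} = \frac{376589}{156672} + \frac{779682}{2977} = \frac{123275443757}{466412544}$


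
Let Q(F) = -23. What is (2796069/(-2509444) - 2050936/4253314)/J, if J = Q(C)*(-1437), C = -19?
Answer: -8519634231125/176384152466448108 ≈ -4.8302e-5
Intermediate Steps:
J = 33051 (J = -23*(-1437) = 33051)
(2796069/(-2509444) - 2050936/4253314)/J = (2796069/(-2509444) - 2050936/4253314)/33051 = (2796069*(-1/2509444) - 2050936*1/4253314)*(1/33051) = (-2796069/2509444 - 1025468/2126657)*(1/33051) = -8519634231125/5336726648708*1/33051 = -8519634231125/176384152466448108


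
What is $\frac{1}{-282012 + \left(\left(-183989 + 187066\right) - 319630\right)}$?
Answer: $- \frac{1}{598565} \approx -1.6707 \cdot 10^{-6}$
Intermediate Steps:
$\frac{1}{-282012 + \left(\left(-183989 + 187066\right) - 319630\right)} = \frac{1}{-282012 + \left(3077 - 319630\right)} = \frac{1}{-282012 - 316553} = \frac{1}{-598565} = - \frac{1}{598565}$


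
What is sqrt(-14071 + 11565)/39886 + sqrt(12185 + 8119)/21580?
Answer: 3*sqrt(141)/5395 + I*sqrt(2506)/39886 ≈ 0.006603 + 0.0012551*I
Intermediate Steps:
sqrt(-14071 + 11565)/39886 + sqrt(12185 + 8119)/21580 = sqrt(-2506)*(1/39886) + sqrt(20304)*(1/21580) = (I*sqrt(2506))*(1/39886) + (12*sqrt(141))*(1/21580) = I*sqrt(2506)/39886 + 3*sqrt(141)/5395 = 3*sqrt(141)/5395 + I*sqrt(2506)/39886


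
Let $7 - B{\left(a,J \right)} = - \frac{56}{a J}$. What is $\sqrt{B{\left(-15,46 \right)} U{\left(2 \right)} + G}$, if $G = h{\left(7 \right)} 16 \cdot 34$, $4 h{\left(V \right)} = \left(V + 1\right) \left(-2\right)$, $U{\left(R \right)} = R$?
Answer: $\frac{i \sqrt{257351370}}{345} \approx 46.499 i$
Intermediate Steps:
$B{\left(a,J \right)} = 7 + \frac{56}{J a}$ ($B{\left(a,J \right)} = 7 - - \frac{56}{a J} = 7 - - \frac{56}{J a} = 7 + \frac{56}{J a}$)
$h{\left(V \right)} = - \frac{1}{2} - \frac{V}{2}$ ($h{\left(V \right)} = \frac{\left(V + 1\right) \left(-2\right)}{4} = \frac{\left(1 + V\right) \left(-2\right)}{4} = \frac{-2 - 2 V}{4} = - \frac{1}{2} - \frac{V}{2}$)
$G = -2176$ ($G = \left(- \frac{1}{2} - \frac{7}{2}\right) 16 \cdot 34 = \left(-4\right) 16 \cdot 34 = \left(-64\right) 34 = -2176$)
$\sqrt{B{\left(-15,46 \right)} U{\left(2 \right)} + G} = \sqrt{\left(7 + \frac{56}{46 \left(-15\right)}\right) 2 - 2176} = \sqrt{\left(7 + 56 \cdot \frac{1}{46} \left(- \frac{1}{15}\right)\right) 2 - 2176} = \sqrt{\left(7 - \frac{28}{345}\right) 2 - 2176} = \sqrt{\frac{2387}{345} \cdot 2 - 2176} = \sqrt{\frac{4774}{345} - 2176} = \sqrt{- \frac{745946}{345}} = \frac{i \sqrt{257351370}}{345}$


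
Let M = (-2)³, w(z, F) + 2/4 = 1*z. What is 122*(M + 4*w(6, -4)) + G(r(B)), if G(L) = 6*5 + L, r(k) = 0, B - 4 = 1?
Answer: 1738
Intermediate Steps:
B = 5 (B = 4 + 1 = 5)
G(L) = 30 + L
w(z, F) = -½ + z (w(z, F) = -½ + 1*z = -½ + z)
M = -8
122*(M + 4*w(6, -4)) + G(r(B)) = 122*(-8 + 4*(-½ + 6)) + (30 + 0) = 122*(-8 + 4*(11/2)) + 30 = 122*(-8 + 22) + 30 = 122*14 + 30 = 1708 + 30 = 1738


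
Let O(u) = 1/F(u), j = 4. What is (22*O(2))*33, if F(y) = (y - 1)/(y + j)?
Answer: 4356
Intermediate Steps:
F(y) = (-1 + y)/(4 + y) (F(y) = (y - 1)/(y + 4) = (-1 + y)/(4 + y))
O(u) = (4 + u)/(-1 + u) (O(u) = 1/((-1 + u)/(4 + u)) = (4 + u)/(-1 + u))
(22*O(2))*33 = (22*((4 + 2)/(-1 + 2)))*33 = (22*(6/1))*33 = (22*(1*6))*33 = (22*6)*33 = 132*33 = 4356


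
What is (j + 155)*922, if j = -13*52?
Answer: -480362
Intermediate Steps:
j = -676
(j + 155)*922 = (-676 + 155)*922 = -521*922 = -480362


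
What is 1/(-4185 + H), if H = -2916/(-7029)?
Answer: -781/3268161 ≈ -0.00023897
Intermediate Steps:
H = 324/781 (H = -2916*(-1/7029) = 324/781 ≈ 0.41485)
1/(-4185 + H) = 1/(-4185 + 324/781) = 1/(-3268161/781) = -781/3268161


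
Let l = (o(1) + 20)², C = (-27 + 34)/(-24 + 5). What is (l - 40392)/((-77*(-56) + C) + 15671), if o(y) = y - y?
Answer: -379924/189835 ≈ -2.0013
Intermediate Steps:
o(y) = 0
C = -7/19 (C = 7/(-19) = 7*(-1/19) = -7/19 ≈ -0.36842)
l = 400 (l = (0 + 20)² = 20² = 400)
(l - 40392)/((-77*(-56) + C) + 15671) = (400 - 40392)/((-77*(-56) - 7/19) + 15671) = -39992/((4312 - 7/19) + 15671) = -39992/(81921/19 + 15671) = -39992/379670/19 = -39992*19/379670 = -379924/189835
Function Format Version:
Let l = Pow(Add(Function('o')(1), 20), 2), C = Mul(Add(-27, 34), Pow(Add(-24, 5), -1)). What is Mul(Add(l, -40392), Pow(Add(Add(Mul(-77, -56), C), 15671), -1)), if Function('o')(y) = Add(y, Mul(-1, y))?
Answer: Rational(-379924, 189835) ≈ -2.0013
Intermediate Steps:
Function('o')(y) = 0
C = Rational(-7, 19) (C = Mul(7, Pow(-19, -1)) = Mul(7, Rational(-1, 19)) = Rational(-7, 19) ≈ -0.36842)
l = 400 (l = Pow(Add(0, 20), 2) = Pow(20, 2) = 400)
Mul(Add(l, -40392), Pow(Add(Add(Mul(-77, -56), C), 15671), -1)) = Mul(Add(400, -40392), Pow(Add(Add(Mul(-77, -56), Rational(-7, 19)), 15671), -1)) = Mul(-39992, Pow(Add(Add(4312, Rational(-7, 19)), 15671), -1)) = Mul(-39992, Pow(Add(Rational(81921, 19), 15671), -1)) = Mul(-39992, Pow(Rational(379670, 19), -1)) = Mul(-39992, Rational(19, 379670)) = Rational(-379924, 189835)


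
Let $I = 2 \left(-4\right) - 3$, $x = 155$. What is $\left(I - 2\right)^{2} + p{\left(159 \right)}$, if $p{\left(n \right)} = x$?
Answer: $324$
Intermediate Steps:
$p{\left(n \right)} = 155$
$I = -11$ ($I = -8 - 3 = -11$)
$\left(I - 2\right)^{2} + p{\left(159 \right)} = \left(-11 - 2\right)^{2} + 155 = \left(-13\right)^{2} + 155 = 169 + 155 = 324$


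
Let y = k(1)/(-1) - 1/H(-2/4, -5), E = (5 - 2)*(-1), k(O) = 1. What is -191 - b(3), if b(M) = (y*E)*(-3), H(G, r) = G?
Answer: -200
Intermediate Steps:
E = -3 (E = 3*(-1) = -3)
y = 1 (y = 1/(-1) - 1/((-2/4)) = 1*(-1) - 1/((-2*¼)) = -1 - 1/(-½) = -1 - 1*(-2) = -1 + 2 = 1)
b(M) = 9 (b(M) = (1*(-3))*(-3) = -3*(-3) = 9)
-191 - b(3) = -191 - 1*9 = -191 - 9 = -200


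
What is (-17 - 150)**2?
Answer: 27889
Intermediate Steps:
(-17 - 150)**2 = (-167)**2 = 27889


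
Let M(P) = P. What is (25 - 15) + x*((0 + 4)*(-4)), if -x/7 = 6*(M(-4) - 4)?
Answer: -5366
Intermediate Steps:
x = 336 (x = -42*(-4 - 4) = -42*(-8) = -7*(-48) = 336)
(25 - 15) + x*((0 + 4)*(-4)) = (25 - 15) + 336*((0 + 4)*(-4)) = 10 + 336*(4*(-4)) = 10 + 336*(-16) = 10 - 5376 = -5366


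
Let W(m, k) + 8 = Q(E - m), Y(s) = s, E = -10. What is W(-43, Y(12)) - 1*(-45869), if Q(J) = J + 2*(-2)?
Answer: 45890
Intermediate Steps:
Q(J) = -4 + J (Q(J) = J - 4 = -4 + J)
W(m, k) = -22 - m (W(m, k) = -8 + (-4 + (-10 - m)) = -8 + (-14 - m) = -22 - m)
W(-43, Y(12)) - 1*(-45869) = (-22 - 1*(-43)) - 1*(-45869) = (-22 + 43) + 45869 = 21 + 45869 = 45890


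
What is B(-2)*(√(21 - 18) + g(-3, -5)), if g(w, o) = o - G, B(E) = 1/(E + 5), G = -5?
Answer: √3/3 ≈ 0.57735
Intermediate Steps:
B(E) = 1/(5 + E)
g(w, o) = 5 + o (g(w, o) = o - 1*(-5) = o + 5 = 5 + o)
B(-2)*(√(21 - 18) + g(-3, -5)) = (√(21 - 18) + (5 - 5))/(5 - 2) = (√3 + 0)/3 = √3/3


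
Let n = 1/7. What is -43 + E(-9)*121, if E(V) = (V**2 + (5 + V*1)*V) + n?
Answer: 98919/7 ≈ 14131.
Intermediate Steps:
n = 1/7 ≈ 0.14286
E(V) = 1/7 + V**2 + V*(5 + V) (E(V) = (V**2 + (5 + V*1)*V) + 1/7 = (V**2 + (5 + V)*V) + 1/7 = (V**2 + V*(5 + V)) + 1/7 = 1/7 + V**2 + V*(5 + V))
-43 + E(-9)*121 = -43 + (1/7 + 2*(-9)**2 + 5*(-9))*121 = -43 + (1/7 + 2*81 - 45)*121 = -43 + (1/7 + 162 - 45)*121 = -43 + (820/7)*121 = -43 + 99220/7 = 98919/7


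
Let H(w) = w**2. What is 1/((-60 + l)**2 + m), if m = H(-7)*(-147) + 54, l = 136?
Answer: -1/1373 ≈ -0.00072833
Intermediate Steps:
m = -7149 (m = (-7)**2*(-147) + 54 = 49*(-147) + 54 = -7203 + 54 = -7149)
1/((-60 + l)**2 + m) = 1/((-60 + 136)**2 - 7149) = 1/(76**2 - 7149) = 1/(5776 - 7149) = 1/(-1373) = -1/1373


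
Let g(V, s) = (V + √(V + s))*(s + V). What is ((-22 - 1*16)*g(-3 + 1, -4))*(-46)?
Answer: 20976 - 10488*I*√6 ≈ 20976.0 - 25690.0*I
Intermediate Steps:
g(V, s) = (V + s)*(V + √(V + s)) (g(V, s) = (V + √(V + s))*(V + s) = (V + s)*(V + √(V + s)))
((-22 - 1*16)*g(-3 + 1, -4))*(-46) = ((-22 - 1*16)*((-3 + 1)² + (-3 + 1)*(-4) + (-3 + 1)*√((-3 + 1) - 4) - 4*√((-3 + 1) - 4)))*(-46) = ((-22 - 16)*((-2)² - 2*(-4) - 2*√(-2 - 4) - 4*√(-2 - 4)))*(-46) = -38*(4 + 8 - 2*I*√6 - 4*I*√6)*(-46) = -38*(12 - 6*I*√6)*(-46) = (-456 + 228*I*√6)*(-46) = 20976 - 10488*I*√6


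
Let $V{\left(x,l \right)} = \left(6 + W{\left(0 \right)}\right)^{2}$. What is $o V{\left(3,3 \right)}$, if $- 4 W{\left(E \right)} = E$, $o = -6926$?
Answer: $-249336$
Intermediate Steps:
$W{\left(E \right)} = - \frac{E}{4}$
$V{\left(x,l \right)} = 36$ ($V{\left(x,l \right)} = \left(6 - 0\right)^{2} = \left(6 + 0\right)^{2} = 6^{2} = 36$)
$o V{\left(3,3 \right)} = \left(-6926\right) 36 = -249336$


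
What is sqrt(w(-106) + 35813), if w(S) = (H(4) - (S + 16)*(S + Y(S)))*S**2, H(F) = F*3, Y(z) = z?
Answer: I*sqrt(214212235) ≈ 14636.0*I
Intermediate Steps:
H(F) = 3*F
w(S) = S**2*(12 - 2*S*(16 + S)) (w(S) = (3*4 - (S + 16)*(S + S))*S**2 = (12 - (16 + S)*2*S)*S**2 = (12 - 2*S*(16 + S))*S**2 = S**2*(12 - 2*S*(16 + S)))
sqrt(w(-106) + 35813) = sqrt(2*(-106)**2*(6 - 1*(-106)**2 - 16*(-106)) + 35813) = sqrt(2*11236*(6 - 1*11236 + 1696) + 35813) = sqrt(2*11236*(6 - 11236 + 1696) + 35813) = sqrt(2*11236*(-9534) + 35813) = sqrt(-214248048 + 35813) = sqrt(-214212235) = I*sqrt(214212235)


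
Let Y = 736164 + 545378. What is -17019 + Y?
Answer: 1264523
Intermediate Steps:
Y = 1281542
-17019 + Y = -17019 + 1281542 = 1264523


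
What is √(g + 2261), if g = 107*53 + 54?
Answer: 11*√66 ≈ 89.364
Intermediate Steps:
g = 5725 (g = 5671 + 54 = 5725)
√(g + 2261) = √(5725 + 2261) = √7986 = 11*√66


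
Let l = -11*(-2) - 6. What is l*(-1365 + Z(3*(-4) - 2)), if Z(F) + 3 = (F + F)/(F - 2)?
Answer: -21860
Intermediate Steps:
l = 16 (l = 22 - 6 = 16)
Z(F) = -3 + 2*F/(-2 + F) (Z(F) = -3 + (F + F)/(F - 2) = -3 + (2*F)/(-2 + F) = -3 + 2*F/(-2 + F))
l*(-1365 + Z(3*(-4) - 2)) = 16*(-1365 + (6 - (3*(-4) - 2))/(-2 + (3*(-4) - 2))) = 16*(-1365 + (6 - (-12 - 2))/(-2 + (-12 - 2))) = 16*(-1365 + (6 - 1*(-14))/(-2 - 14)) = 16*(-1365 + (6 + 14)/(-16)) = 16*(-1365 - 1/16*20) = 16*(-1365 - 5/4) = 16*(-5465/4) = -21860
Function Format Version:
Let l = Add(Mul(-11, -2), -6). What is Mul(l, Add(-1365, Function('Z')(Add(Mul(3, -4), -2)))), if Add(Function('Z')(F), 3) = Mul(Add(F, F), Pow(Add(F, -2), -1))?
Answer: -21860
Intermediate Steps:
l = 16 (l = Add(22, -6) = 16)
Function('Z')(F) = Add(-3, Mul(2, F, Pow(Add(-2, F), -1))) (Function('Z')(F) = Add(-3, Mul(Add(F, F), Pow(Add(F, -2), -1))) = Add(-3, Mul(Mul(2, F), Pow(Add(-2, F), -1))) = Add(-3, Mul(2, F, Pow(Add(-2, F), -1))))
Mul(l, Add(-1365, Function('Z')(Add(Mul(3, -4), -2)))) = Mul(16, Add(-1365, Mul(Pow(Add(-2, Add(Mul(3, -4), -2)), -1), Add(6, Mul(-1, Add(Mul(3, -4), -2)))))) = Mul(16, Add(-1365, Mul(Pow(Add(-2, Add(-12, -2)), -1), Add(6, Mul(-1, Add(-12, -2)))))) = Mul(16, Add(-1365, Mul(Pow(Add(-2, -14), -1), Add(6, Mul(-1, -14))))) = Mul(16, Add(-1365, Mul(Pow(-16, -1), Add(6, 14)))) = Mul(16, Add(-1365, Mul(Rational(-1, 16), 20))) = Mul(16, Add(-1365, Rational(-5, 4))) = Mul(16, Rational(-5465, 4)) = -21860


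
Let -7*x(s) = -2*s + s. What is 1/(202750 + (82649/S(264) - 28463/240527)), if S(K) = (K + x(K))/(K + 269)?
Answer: 507993024/177165253583957 ≈ 2.8673e-6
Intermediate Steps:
x(s) = s/7 (x(s) = -(-2*s + s)/7 = -(-1)*s/7 = s/7)
S(K) = 8*K/(7*(269 + K)) (S(K) = (K + K/7)/(K + 269) = (8*K/7)/(269 + K) = 8*K/(7*(269 + K)))
1/(202750 + (82649/S(264) - 28463/240527)) = 1/(202750 + (82649/(((8/7)*264/(269 + 264))) - 28463/240527)) = 1/(202750 + (82649/(((8/7)*264/533)) - 28463*1/240527)) = 1/(202750 + (82649/(((8/7)*264*(1/533))) - 28463/240527)) = 1/(202750 + (82649/(2112/3731) - 28463/240527)) = 1/(202750 + (82649*(3731/2112) - 28463/240527)) = 1/(202750 + (308363419/2112 - 28463/240527)) = 1/(202750 + 74169667967957/507993024) = 1/(177165253583957/507993024) = 507993024/177165253583957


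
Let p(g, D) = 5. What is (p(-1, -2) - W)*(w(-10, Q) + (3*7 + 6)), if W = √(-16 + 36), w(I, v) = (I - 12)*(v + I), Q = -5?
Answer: 1785 - 714*√5 ≈ 188.45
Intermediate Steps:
w(I, v) = (-12 + I)*(I + v)
W = 2*√5 (W = √20 = 2*√5 ≈ 4.4721)
(p(-1, -2) - W)*(w(-10, Q) + (3*7 + 6)) = (5 - 2*√5)*(((-10)² - 12*(-10) - 12*(-5) - 10*(-5)) + (3*7 + 6)) = (5 - 2*√5)*((100 + 120 + 60 + 50) + (21 + 6)) = (5 - 2*√5)*(330 + 27) = (5 - 2*√5)*357 = 1785 - 714*√5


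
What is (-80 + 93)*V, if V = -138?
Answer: -1794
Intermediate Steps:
(-80 + 93)*V = (-80 + 93)*(-138) = 13*(-138) = -1794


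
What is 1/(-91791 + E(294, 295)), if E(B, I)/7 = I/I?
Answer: -1/91784 ≈ -1.0895e-5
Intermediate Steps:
E(B, I) = 7 (E(B, I) = 7*(I/I) = 7*1 = 7)
1/(-91791 + E(294, 295)) = 1/(-91791 + 7) = 1/(-91784) = -1/91784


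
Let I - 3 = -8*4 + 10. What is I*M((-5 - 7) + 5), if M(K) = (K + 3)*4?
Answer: 304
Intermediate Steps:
M(K) = 12 + 4*K (M(K) = (3 + K)*4 = 12 + 4*K)
I = -19 (I = 3 + (-8*4 + 10) = 3 + (-32 + 10) = 3 - 22 = -19)
I*M((-5 - 7) + 5) = -19*(12 + 4*((-5 - 7) + 5)) = -19*(12 + 4*(-12 + 5)) = -19*(12 + 4*(-7)) = -19*(12 - 28) = -19*(-16) = 304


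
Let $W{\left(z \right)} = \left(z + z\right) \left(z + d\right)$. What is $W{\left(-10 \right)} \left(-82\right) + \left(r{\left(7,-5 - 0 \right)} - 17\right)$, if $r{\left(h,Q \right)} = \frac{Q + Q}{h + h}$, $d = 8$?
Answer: $- \frac{23084}{7} \approx -3297.7$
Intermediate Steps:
$W{\left(z \right)} = 2 z \left(8 + z\right)$ ($W{\left(z \right)} = \left(z + z\right) \left(z + 8\right) = 2 z \left(8 + z\right)$)
$r{\left(h,Q \right)} = \frac{Q}{h}$ ($r{\left(h,Q \right)} = \frac{2 Q}{2 h} = 2 Q \frac{1}{2 h} = \frac{Q}{h}$)
$W{\left(-10 \right)} \left(-82\right) + \left(r{\left(7,-5 - 0 \right)} - 17\right) = 2 \left(-10\right) \left(8 - 10\right) \left(-82\right) - \left(17 - \frac{-5 - 0}{7}\right) = 2 \left(-10\right) \left(-2\right) \left(-82\right) - \left(17 - \left(-5 + 0\right) \frac{1}{7}\right) = 40 \left(-82\right) - \frac{124}{7} = -3280 - \frac{124}{7} = - \frac{23084}{7}$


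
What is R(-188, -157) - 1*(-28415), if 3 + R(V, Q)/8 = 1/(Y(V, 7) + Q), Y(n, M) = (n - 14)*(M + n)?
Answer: 1033574363/36405 ≈ 28391.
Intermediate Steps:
Y(n, M) = (-14 + n)*(M + n)
R(V, Q) = -24 + 8/(-98 + Q + V² - 7*V) (R(V, Q) = -24 + 8/((V² - 14*7 - 14*V + 7*V) + Q) = -24 + 8/((V² - 98 - 14*V + 7*V) + Q) = -24 + 8/((-98 + V² - 7*V) + Q) = -24 + 8/(-98 + Q + V² - 7*V))
R(-188, -157) - 1*(-28415) = 8*(295 - 3*(-157) - 3*(-188)² + 21*(-188))/(-98 - 157 + (-188)² - 7*(-188)) - 1*(-28415) = 8*(295 + 471 - 3*35344 - 3948)/(-98 - 157 + 35344 + 1316) + 28415 = 8*(295 + 471 - 106032 - 3948)/36405 + 28415 = 8*(1/36405)*(-109214) + 28415 = -873712/36405 + 28415 = 1033574363/36405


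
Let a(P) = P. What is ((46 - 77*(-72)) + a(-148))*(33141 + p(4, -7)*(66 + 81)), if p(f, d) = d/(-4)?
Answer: 363506553/2 ≈ 1.8175e+8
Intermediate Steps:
p(f, d) = -d/4 (p(f, d) = d*(-¼) = -d/4)
((46 - 77*(-72)) + a(-148))*(33141 + p(4, -7)*(66 + 81)) = ((46 - 77*(-72)) - 148)*(33141 + (-¼*(-7))*(66 + 81)) = ((46 + 5544) - 148)*(33141 + (7/4)*147) = (5590 - 148)*(33141 + 1029/4) = 5442*(133593/4) = 363506553/2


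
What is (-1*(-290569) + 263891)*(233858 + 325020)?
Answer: 309875495880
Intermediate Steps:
(-1*(-290569) + 263891)*(233858 + 325020) = (290569 + 263891)*558878 = 554460*558878 = 309875495880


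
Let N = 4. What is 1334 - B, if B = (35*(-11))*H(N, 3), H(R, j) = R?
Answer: 2874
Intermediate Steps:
B = -1540 (B = (35*(-11))*4 = -385*4 = -1540)
1334 - B = 1334 - 1*(-1540) = 1334 + 1540 = 2874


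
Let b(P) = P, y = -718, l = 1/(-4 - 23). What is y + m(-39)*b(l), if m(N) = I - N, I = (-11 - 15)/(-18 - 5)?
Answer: -446801/621 ≈ -719.49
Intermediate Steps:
l = -1/27 (l = 1/(-27) = -1/27 ≈ -0.037037)
I = 26/23 (I = -26/(-23) = -26*(-1/23) = 26/23 ≈ 1.1304)
m(N) = 26/23 - N
y + m(-39)*b(l) = -718 + (26/23 - 1*(-39))*(-1/27) = -718 + (26/23 + 39)*(-1/27) = -718 + (923/23)*(-1/27) = -718 - 923/621 = -446801/621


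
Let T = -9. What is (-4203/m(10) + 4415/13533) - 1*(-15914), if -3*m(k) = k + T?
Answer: 386006174/13533 ≈ 28523.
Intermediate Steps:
m(k) = 3 - k/3 (m(k) = -(k - 9)/3 = -(-9 + k)/3 = 3 - k/3)
(-4203/m(10) + 4415/13533) - 1*(-15914) = (-4203/(3 - 1/3*10) + 4415/13533) - 1*(-15914) = (-4203/(3 - 10/3) + 4415*(1/13533)) + 15914 = (-4203/(-1/3) + 4415/13533) + 15914 = (-4203*(-3) + 4415/13533) + 15914 = (12609 + 4415/13533) + 15914 = 170642012/13533 + 15914 = 386006174/13533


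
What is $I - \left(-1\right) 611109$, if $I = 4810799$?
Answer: $5421908$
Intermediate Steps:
$I - \left(-1\right) 611109 = 4810799 - \left(-1\right) 611109 = 4810799 - -611109 = 4810799 + 611109 = 5421908$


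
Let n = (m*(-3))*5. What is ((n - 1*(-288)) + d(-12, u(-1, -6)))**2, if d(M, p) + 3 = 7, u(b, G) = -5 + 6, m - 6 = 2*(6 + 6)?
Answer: 24964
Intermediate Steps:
m = 30 (m = 6 + 2*(6 + 6) = 6 + 2*12 = 6 + 24 = 30)
u(b, G) = 1
d(M, p) = 4 (d(M, p) = -3 + 7 = 4)
n = -450 (n = (30*(-3))*5 = -90*5 = -450)
((n - 1*(-288)) + d(-12, u(-1, -6)))**2 = ((-450 - 1*(-288)) + 4)**2 = ((-450 + 288) + 4)**2 = (-162 + 4)**2 = (-158)**2 = 24964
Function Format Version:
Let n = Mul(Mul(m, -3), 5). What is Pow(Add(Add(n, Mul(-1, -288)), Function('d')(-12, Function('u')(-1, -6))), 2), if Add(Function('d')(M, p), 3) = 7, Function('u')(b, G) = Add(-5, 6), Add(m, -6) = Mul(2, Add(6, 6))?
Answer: 24964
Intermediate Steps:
m = 30 (m = Add(6, Mul(2, Add(6, 6))) = Add(6, Mul(2, 12)) = Add(6, 24) = 30)
Function('u')(b, G) = 1
Function('d')(M, p) = 4 (Function('d')(M, p) = Add(-3, 7) = 4)
n = -450 (n = Mul(Mul(30, -3), 5) = Mul(-90, 5) = -450)
Pow(Add(Add(n, Mul(-1, -288)), Function('d')(-12, Function('u')(-1, -6))), 2) = Pow(Add(Add(-450, Mul(-1, -288)), 4), 2) = Pow(Add(Add(-450, 288), 4), 2) = Pow(Add(-162, 4), 2) = Pow(-158, 2) = 24964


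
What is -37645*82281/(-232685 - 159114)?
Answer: 3097468245/391799 ≈ 7905.8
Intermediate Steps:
-37645*82281/(-232685 - 159114) = -37645/((-391799*1/82281)) = -37645/(-391799/82281) = -37645*(-82281/391799) = 3097468245/391799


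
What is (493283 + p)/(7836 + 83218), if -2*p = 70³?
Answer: 321783/91054 ≈ 3.5340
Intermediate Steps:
p = -171500 (p = -½*70³ = -½*343000 = -171500)
(493283 + p)/(7836 + 83218) = (493283 - 171500)/(7836 + 83218) = 321783/91054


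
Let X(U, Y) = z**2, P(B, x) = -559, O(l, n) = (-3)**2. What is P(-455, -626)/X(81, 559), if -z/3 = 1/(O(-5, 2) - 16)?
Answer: -27391/9 ≈ -3043.4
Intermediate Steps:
O(l, n) = 9
z = 3/7 (z = -3/(9 - 16) = -3/(-7) = -3*(-1/7) = 3/7 ≈ 0.42857)
X(U, Y) = 9/49 (X(U, Y) = (3/7)**2 = 9/49)
P(-455, -626)/X(81, 559) = -559/9/49 = -559*49/9 = -27391/9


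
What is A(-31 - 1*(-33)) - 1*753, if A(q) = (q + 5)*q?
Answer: -739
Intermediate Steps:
A(q) = q*(5 + q) (A(q) = (5 + q)*q = q*(5 + q))
A(-31 - 1*(-33)) - 1*753 = (-31 - 1*(-33))*(5 + (-31 - 1*(-33))) - 1*753 = (-31 + 33)*(5 + (-31 + 33)) - 753 = 2*(5 + 2) - 753 = 2*7 - 753 = 14 - 753 = -739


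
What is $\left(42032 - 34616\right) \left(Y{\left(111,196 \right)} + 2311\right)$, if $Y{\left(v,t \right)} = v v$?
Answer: $108510912$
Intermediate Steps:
$Y{\left(v,t \right)} = v^{2}$
$\left(42032 - 34616\right) \left(Y{\left(111,196 \right)} + 2311\right) = \left(42032 - 34616\right) \left(111^{2} + 2311\right) = 7416 \left(12321 + 2311\right) = 7416 \cdot 14632 = 108510912$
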